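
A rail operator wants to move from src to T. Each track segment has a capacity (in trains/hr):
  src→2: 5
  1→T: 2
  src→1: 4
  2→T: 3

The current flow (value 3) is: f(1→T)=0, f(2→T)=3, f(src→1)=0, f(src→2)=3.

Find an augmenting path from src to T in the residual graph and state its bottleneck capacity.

src→1→T, bottleneck 2

Residual along src→1→T: src→1: 4, 1→T: 2.
Bottleneck = min = 2.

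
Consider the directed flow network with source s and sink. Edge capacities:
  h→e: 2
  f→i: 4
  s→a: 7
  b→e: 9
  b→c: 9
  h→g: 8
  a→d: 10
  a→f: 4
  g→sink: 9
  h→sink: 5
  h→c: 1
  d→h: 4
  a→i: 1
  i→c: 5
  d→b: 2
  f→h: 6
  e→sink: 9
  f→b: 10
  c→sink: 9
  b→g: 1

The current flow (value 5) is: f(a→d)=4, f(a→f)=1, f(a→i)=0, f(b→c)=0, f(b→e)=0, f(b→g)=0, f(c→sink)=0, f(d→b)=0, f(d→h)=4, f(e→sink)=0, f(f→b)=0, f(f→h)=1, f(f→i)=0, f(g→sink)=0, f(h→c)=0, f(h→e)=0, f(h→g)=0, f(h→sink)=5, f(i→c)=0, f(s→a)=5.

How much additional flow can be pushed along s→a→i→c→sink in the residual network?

Residual capacities along the path: s→a: 2, a→i: 1, i→c: 5, c→sink: 9.
Minimum is 1.

1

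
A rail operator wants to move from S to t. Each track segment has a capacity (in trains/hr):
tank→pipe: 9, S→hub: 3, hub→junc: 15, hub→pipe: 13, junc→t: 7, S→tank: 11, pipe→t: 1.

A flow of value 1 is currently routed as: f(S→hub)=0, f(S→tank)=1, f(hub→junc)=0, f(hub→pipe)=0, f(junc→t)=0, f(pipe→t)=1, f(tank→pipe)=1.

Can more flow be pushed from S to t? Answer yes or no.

Residual path S→hub→junc→t has bottleneck 3 > 0.
Pushing 3 along it raises the flow to 4, so the given flow is not maximum.

Yes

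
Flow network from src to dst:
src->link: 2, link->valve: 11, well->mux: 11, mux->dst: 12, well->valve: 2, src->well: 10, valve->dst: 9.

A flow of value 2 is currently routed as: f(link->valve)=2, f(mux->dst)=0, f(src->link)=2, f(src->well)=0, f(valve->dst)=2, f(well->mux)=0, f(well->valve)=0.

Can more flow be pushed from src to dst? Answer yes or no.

Residual path src->well->valve->dst has bottleneck 2 > 0.
Pushing 2 along it raises the flow to 4, so the given flow is not maximum.

Yes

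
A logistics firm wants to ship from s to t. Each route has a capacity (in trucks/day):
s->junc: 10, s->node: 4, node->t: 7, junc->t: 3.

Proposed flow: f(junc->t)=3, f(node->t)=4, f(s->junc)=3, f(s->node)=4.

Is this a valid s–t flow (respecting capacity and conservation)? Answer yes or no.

Yes

Every edge has 0 ≤ f(e) ≤ cap(e).
At each intermediate node, inflow equals outflow.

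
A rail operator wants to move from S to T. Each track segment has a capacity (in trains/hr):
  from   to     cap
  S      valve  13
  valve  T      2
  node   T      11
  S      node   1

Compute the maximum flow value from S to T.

3

Augment S->valve->T: bottleneck 2. Total 2.
Augment S->node->T: bottleneck 1. Total 3.
No augmenting path remains in the residual graph.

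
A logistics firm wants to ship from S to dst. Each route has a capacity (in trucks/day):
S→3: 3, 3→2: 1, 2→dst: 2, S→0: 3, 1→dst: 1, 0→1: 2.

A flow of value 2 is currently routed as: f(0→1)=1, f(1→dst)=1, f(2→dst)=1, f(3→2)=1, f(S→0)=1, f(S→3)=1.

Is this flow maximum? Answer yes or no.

Yes

Residual reachable from S: {0, 1, 3, S}; dst is not reachable.
Saturated cut: 3→2, 1→dst with total capacity 2 = current flow value. Flow is maximum.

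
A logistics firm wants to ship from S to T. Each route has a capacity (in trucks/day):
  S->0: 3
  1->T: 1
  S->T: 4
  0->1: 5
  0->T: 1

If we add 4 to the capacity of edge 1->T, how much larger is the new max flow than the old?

Original max flow = 6.
After raising cap(1->T), augmenting paths through that edge carry 1 more unit.
New max flow = 7. Increase = 1.

1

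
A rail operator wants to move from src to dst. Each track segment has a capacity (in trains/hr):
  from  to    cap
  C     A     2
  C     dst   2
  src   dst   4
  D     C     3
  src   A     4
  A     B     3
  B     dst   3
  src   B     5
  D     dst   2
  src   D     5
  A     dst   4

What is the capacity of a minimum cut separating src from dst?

Max flow = 15 (via 5 augmenting paths).
In the residual at optimum, the set reachable from src is {A, B, C, D, src}.
Cut edges: src->dst (cap 4), D->dst (cap 2), C->dst (cap 2), A->dst (cap 4), B->dst (cap 3). Sum = 15.

15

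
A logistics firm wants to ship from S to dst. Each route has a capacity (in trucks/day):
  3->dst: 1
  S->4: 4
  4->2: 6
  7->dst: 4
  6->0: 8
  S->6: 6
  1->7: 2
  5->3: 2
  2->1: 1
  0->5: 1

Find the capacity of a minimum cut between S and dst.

Max flow = 2 (via 2 augmenting paths).
In the residual at optimum, the set reachable from S is {0, 2, 4, 6, S}.
Cut edges: 0->5 (cap 1), 2->1 (cap 1). Sum = 2.

2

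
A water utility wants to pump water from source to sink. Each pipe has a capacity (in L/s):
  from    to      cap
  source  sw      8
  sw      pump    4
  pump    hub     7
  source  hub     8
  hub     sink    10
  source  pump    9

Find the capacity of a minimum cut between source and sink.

10

Max flow = 10 (via 2 augmenting paths).
In the residual at optimum, the set reachable from source is {hub, pump, source, sw}.
Cut edges: hub->sink (cap 10). Sum = 10.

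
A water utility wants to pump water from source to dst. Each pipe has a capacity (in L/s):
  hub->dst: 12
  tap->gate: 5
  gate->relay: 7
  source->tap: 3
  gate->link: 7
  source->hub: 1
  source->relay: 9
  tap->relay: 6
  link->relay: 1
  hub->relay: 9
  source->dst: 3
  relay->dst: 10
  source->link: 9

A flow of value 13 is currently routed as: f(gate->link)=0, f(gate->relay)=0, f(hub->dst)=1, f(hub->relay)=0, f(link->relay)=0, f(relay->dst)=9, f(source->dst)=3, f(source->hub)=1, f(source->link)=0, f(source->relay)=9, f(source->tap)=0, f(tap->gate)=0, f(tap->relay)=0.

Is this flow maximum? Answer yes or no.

Residual path source->tap->relay->dst has bottleneck 1 > 0.
Pushing 1 along it raises the flow to 14, so the given flow is not maximum.

No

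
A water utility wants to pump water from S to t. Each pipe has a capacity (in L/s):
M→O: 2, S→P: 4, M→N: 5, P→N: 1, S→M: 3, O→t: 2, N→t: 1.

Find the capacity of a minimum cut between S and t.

3

Max flow = 3 (via 2 augmenting paths).
In the residual at optimum, the set reachable from S is {M, N, P, S}.
Cut edges: M→O (cap 2), N→t (cap 1). Sum = 3.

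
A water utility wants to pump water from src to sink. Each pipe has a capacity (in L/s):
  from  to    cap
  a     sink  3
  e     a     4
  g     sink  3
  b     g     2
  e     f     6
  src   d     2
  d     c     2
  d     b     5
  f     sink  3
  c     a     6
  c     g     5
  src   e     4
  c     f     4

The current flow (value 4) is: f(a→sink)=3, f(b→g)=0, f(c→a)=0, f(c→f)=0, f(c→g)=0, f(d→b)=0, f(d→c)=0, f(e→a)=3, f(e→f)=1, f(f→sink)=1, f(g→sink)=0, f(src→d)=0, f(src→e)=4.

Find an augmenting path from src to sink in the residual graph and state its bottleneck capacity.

Residual along src→d→c→g→sink: src→d: 2, d→c: 2, c→g: 5, g→sink: 3.
Bottleneck = min = 2.

src→d→c→g→sink, bottleneck 2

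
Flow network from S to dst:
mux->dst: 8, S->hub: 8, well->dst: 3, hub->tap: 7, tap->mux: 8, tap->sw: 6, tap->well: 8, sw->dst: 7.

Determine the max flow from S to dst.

Augment S->hub->tap->sw->dst: bottleneck 6. Total 6.
Augment S->hub->tap->well->dst: bottleneck 1. Total 7.
No augmenting path remains in the residual graph.

7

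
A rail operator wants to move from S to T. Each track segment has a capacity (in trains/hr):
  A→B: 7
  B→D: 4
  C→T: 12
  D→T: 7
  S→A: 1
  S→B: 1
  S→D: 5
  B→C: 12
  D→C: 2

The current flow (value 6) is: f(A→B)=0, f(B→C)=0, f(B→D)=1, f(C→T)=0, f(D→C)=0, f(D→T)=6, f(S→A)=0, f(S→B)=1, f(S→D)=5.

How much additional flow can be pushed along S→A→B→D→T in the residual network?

1

Residual capacities along the path: S→A: 1, A→B: 7, B→D: 3, D→T: 1.
Minimum is 1.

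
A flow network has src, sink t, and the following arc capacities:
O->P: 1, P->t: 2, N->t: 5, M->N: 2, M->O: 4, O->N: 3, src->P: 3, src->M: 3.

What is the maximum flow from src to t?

5

Augment src->P->t: bottleneck 2. Total 2.
Augment src->M->N->t: bottleneck 2. Total 4.
Augment src->M->O->N->t: bottleneck 1. Total 5.
No augmenting path remains in the residual graph.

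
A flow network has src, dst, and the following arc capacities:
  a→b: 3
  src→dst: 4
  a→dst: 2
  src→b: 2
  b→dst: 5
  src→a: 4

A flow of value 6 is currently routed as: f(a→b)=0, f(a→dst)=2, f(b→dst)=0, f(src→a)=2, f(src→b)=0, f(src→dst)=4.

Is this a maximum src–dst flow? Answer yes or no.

Residual path src→b→dst has bottleneck 2 > 0.
Pushing 2 along it raises the flow to 8, so the given flow is not maximum.

No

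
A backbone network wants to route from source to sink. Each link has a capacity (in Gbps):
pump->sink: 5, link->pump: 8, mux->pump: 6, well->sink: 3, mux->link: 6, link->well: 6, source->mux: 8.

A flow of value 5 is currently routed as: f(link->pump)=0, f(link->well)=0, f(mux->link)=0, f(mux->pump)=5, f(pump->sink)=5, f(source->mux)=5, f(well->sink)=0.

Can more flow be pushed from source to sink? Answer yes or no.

Yes

Residual path source->mux->link->well->sink has bottleneck 3 > 0.
Pushing 3 along it raises the flow to 8, so the given flow is not maximum.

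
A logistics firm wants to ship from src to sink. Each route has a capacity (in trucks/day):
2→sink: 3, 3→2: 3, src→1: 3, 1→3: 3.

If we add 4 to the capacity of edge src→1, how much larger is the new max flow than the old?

0

Original max flow = 3.
Even with extra capacity on src→1, another cut of capacity 3 remains binding.
New max flow = 3. Increase = 0.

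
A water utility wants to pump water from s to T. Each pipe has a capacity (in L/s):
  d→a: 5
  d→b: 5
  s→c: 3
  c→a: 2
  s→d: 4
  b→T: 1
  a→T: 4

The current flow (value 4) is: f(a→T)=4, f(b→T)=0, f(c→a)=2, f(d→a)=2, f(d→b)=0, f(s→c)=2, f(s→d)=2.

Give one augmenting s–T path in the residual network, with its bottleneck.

s→d→b→T, bottleneck 1

Residual along s→d→b→T: s→d: 2, d→b: 5, b→T: 1.
Bottleneck = min = 1.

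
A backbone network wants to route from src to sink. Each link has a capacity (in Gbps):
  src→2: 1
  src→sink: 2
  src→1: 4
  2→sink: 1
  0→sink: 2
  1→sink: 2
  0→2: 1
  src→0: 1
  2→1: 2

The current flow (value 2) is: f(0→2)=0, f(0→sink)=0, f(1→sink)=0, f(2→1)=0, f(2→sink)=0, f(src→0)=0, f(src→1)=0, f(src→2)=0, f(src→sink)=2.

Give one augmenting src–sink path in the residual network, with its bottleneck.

src→0→sink, bottleneck 1

Residual along src→0→sink: src→0: 1, 0→sink: 2.
Bottleneck = min = 1.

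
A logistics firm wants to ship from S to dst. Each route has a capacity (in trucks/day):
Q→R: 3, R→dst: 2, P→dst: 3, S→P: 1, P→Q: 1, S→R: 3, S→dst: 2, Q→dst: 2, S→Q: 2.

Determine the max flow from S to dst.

Augment S→dst: bottleneck 2. Total 2.
Augment S→P→dst: bottleneck 1. Total 3.
Augment S→Q→dst: bottleneck 2. Total 5.
Augment S→R→dst: bottleneck 2. Total 7.
No augmenting path remains in the residual graph.

7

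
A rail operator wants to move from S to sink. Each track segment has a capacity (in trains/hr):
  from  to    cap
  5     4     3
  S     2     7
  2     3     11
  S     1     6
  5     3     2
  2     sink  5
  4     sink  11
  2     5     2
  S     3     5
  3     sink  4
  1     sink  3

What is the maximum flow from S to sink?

14

Augment S->1->sink: bottleneck 3. Total 3.
Augment S->2->sink: bottleneck 5. Total 8.
Augment S->3->sink: bottleneck 4. Total 12.
Augment S->2->5->4->sink: bottleneck 2. Total 14.
No augmenting path remains in the residual graph.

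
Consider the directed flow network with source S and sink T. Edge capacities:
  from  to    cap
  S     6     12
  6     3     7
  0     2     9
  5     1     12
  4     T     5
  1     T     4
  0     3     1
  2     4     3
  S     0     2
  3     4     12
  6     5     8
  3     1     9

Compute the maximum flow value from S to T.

9

Augment S→0→2→4→T: bottleneck 2. Total 2.
Augment S→6→3→4→T: bottleneck 3. Total 5.
Augment S→6→3→1→T: bottleneck 4. Total 9.
No augmenting path remains in the residual graph.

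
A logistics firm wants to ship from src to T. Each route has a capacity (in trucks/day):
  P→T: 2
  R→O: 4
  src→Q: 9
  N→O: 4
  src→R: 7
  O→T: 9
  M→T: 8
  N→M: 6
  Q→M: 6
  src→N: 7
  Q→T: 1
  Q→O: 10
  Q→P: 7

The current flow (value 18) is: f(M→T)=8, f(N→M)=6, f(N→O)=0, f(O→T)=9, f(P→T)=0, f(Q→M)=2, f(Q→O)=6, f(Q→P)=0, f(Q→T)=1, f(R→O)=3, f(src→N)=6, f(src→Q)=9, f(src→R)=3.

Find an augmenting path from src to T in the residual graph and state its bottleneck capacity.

Residual along src→R→O→Q→P→T: src→R: 4, R→O: 1, O→Q: 6 (reverse), Q→P: 7, P→T: 2.
Bottleneck = min = 1.

src→R→O→Q→P→T, bottleneck 1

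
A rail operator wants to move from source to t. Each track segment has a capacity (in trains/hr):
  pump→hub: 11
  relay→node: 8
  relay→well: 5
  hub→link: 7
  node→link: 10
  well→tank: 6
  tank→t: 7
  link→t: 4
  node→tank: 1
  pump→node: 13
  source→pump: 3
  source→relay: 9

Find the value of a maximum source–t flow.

Augment source→pump→hub→link→t: bottleneck 3. Total 3.
Augment source→relay→node→link→t: bottleneck 1. Total 4.
Augment source→relay→node→tank→t: bottleneck 1. Total 5.
Augment source→relay→well→tank→t: bottleneck 5. Total 10.
No augmenting path remains in the residual graph.

10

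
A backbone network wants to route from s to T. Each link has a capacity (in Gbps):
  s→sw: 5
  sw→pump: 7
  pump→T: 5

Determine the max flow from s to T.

5

Augment s→sw→pump→T: bottleneck 5. Total 5.
No augmenting path remains in the residual graph.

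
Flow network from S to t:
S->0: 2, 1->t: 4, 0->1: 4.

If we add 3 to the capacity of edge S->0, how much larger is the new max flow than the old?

2

Original max flow = 2.
After raising cap(S->0), augmenting paths through that edge carry 2 more units.
New max flow = 4. Increase = 2.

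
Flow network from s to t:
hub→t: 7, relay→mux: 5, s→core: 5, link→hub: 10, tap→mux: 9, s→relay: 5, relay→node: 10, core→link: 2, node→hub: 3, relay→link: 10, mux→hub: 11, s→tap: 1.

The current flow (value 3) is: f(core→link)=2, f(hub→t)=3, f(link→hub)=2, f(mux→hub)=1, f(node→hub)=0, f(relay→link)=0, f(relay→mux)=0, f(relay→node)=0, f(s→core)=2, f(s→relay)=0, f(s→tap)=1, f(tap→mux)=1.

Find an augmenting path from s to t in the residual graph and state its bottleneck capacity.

s→relay→node→hub→t, bottleneck 3

Residual along s→relay→node→hub→t: s→relay: 5, relay→node: 10, node→hub: 3, hub→t: 4.
Bottleneck = min = 3.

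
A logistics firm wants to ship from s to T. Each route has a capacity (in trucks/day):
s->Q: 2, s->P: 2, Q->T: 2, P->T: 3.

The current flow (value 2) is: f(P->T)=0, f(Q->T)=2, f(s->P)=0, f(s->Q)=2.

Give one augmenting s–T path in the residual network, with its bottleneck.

s->P->T, bottleneck 2

Residual along s->P->T: s->P: 2, P->T: 3.
Bottleneck = min = 2.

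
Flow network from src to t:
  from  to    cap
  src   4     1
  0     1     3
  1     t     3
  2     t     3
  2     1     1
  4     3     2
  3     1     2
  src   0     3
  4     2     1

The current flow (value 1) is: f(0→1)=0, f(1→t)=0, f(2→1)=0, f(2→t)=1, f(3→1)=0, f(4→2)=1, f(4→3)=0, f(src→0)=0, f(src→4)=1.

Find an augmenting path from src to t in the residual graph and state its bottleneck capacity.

Residual along src→0→1→t: src→0: 3, 0→1: 3, 1→t: 3.
Bottleneck = min = 3.

src→0→1→t, bottleneck 3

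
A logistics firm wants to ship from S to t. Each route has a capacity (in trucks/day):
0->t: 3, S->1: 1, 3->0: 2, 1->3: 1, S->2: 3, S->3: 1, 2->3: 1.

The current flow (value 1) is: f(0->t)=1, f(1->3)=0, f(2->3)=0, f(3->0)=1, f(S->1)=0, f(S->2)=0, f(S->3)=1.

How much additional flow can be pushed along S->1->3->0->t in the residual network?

Residual capacities along the path: S->1: 1, 1->3: 1, 3->0: 1, 0->t: 2.
Minimum is 1.

1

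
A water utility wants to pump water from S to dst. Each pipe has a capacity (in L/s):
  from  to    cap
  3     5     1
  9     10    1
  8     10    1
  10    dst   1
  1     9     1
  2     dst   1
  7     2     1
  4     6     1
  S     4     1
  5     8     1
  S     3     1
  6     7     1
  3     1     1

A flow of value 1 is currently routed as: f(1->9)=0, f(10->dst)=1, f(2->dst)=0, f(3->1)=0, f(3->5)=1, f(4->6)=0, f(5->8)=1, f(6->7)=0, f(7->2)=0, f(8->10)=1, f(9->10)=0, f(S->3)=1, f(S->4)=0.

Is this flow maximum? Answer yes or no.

Residual path S->4->6->7->2->dst has bottleneck 1 > 0.
Pushing 1 along it raises the flow to 2, so the given flow is not maximum.

No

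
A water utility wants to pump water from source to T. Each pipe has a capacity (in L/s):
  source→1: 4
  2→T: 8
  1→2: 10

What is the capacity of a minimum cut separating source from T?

Max flow = 4 (via 1 augmenting path).
In the residual at optimum, the set reachable from source is {source}.
Cut edges: source→1 (cap 4). Sum = 4.

4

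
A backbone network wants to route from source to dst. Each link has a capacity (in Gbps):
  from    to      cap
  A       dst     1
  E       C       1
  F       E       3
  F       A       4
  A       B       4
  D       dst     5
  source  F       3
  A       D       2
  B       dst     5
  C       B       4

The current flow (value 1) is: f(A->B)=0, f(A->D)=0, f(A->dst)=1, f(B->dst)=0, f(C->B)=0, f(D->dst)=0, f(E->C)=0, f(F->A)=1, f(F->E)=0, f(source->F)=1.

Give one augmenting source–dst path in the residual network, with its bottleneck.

source->F->A->D->dst, bottleneck 2

Residual along source->F->A->D->dst: source->F: 2, F->A: 3, A->D: 2, D->dst: 5.
Bottleneck = min = 2.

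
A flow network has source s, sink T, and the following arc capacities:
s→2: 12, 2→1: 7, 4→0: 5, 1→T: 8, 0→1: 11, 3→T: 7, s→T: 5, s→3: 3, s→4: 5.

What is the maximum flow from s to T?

Augment s→T: bottleneck 5. Total 5.
Augment s→3→T: bottleneck 3. Total 8.
Augment s→2→1→T: bottleneck 7. Total 15.
Augment s→4→0→1→T: bottleneck 1. Total 16.
No augmenting path remains in the residual graph.

16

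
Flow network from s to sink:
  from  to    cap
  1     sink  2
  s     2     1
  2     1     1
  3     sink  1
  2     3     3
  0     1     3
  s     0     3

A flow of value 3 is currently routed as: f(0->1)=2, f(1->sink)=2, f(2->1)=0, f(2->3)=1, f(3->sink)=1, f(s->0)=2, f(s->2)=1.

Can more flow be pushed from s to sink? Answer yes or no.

Residual reachable from s: {0, 1, s}; sink is not reachable.
Saturated cut: s->2, 1->sink with total capacity 3 = current flow value. Flow is maximum.

No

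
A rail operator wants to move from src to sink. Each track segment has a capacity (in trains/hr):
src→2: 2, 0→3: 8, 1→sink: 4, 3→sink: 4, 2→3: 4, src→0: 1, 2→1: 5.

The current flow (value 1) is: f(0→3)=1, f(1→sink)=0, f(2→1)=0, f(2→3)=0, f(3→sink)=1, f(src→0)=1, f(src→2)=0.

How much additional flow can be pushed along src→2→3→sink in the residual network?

Residual capacities along the path: src→2: 2, 2→3: 4, 3→sink: 3.
Minimum is 2.

2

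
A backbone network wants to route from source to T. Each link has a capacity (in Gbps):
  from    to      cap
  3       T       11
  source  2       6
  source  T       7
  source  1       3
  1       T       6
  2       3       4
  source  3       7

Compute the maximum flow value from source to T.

21

Augment source->T: bottleneck 7. Total 7.
Augment source->1->T: bottleneck 3. Total 10.
Augment source->3->T: bottleneck 7. Total 17.
Augment source->2->3->T: bottleneck 4. Total 21.
No augmenting path remains in the residual graph.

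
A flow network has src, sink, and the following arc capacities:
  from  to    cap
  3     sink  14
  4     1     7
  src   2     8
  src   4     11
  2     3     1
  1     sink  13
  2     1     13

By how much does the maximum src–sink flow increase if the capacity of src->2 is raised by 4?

Original max flow = 14.
Edge src->2 does not cross the min cut (source side {1, 2, 4, src}), so extra capacity there cannot help.
New max flow = 14. Increase = 0.

0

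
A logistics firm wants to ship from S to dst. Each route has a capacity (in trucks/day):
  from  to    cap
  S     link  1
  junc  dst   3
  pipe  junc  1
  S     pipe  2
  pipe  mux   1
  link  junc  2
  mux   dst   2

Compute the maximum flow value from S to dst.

Augment S->pipe->mux->dst: bottleneck 1. Total 1.
Augment S->pipe->junc->dst: bottleneck 1. Total 2.
Augment S->link->junc->dst: bottleneck 1. Total 3.
No augmenting path remains in the residual graph.

3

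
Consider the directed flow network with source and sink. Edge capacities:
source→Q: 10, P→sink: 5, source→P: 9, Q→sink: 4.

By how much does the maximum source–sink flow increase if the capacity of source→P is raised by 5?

Original max flow = 9.
Edge source→P does not cross the min cut (source side {P, Q, source}), so extra capacity there cannot help.
New max flow = 9. Increase = 0.

0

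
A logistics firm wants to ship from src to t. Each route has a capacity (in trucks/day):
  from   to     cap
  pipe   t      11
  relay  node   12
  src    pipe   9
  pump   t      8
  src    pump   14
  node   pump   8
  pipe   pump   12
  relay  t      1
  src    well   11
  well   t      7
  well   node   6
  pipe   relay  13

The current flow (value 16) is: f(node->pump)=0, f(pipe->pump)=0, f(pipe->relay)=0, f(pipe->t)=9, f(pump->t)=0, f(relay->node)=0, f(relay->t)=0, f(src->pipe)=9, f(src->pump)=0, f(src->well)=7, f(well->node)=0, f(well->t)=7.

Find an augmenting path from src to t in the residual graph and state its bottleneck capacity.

Residual along src->pump->t: src->pump: 14, pump->t: 8.
Bottleneck = min = 8.

src->pump->t, bottleneck 8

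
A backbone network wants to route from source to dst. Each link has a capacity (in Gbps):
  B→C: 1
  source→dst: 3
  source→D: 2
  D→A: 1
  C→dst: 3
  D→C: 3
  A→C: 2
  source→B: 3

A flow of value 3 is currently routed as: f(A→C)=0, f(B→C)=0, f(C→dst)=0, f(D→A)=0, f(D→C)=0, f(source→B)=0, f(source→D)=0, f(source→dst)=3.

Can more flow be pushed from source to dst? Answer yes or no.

Yes

Residual path source→D→C→dst has bottleneck 2 > 0.
Pushing 2 along it raises the flow to 5, so the given flow is not maximum.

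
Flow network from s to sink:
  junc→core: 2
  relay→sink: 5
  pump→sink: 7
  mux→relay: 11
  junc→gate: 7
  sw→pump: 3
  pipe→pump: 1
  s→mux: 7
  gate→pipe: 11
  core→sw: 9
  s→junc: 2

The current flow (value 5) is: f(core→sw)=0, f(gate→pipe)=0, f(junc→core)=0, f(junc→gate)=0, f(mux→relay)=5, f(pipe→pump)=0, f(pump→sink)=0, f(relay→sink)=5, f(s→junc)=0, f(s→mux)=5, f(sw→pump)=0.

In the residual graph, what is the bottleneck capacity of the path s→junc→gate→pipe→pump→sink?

1

Residual capacities along the path: s→junc: 2, junc→gate: 7, gate→pipe: 11, pipe→pump: 1, pump→sink: 7.
Minimum is 1.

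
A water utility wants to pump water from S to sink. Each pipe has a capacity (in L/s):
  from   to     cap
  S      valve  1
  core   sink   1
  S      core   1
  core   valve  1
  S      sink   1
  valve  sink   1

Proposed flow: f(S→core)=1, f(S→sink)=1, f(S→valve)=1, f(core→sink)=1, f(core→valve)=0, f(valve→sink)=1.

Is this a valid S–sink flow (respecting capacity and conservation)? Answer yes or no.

Every edge has 0 ≤ f(e) ≤ cap(e).
At each intermediate node, inflow equals outflow.

Yes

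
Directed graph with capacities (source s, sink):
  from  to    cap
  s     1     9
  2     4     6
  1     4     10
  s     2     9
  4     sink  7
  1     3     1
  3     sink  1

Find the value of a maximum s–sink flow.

8

Augment s→1→3→sink: bottleneck 1. Total 1.
Augment s→1→4→sink: bottleneck 7. Total 8.
No augmenting path remains in the residual graph.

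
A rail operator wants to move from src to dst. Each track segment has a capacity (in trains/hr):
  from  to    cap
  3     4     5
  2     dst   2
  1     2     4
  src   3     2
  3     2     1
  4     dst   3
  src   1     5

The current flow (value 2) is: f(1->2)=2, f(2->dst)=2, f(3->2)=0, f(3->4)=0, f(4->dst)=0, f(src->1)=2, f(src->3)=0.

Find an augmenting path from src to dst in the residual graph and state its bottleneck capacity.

Residual along src->3->4->dst: src->3: 2, 3->4: 5, 4->dst: 3.
Bottleneck = min = 2.

src->3->4->dst, bottleneck 2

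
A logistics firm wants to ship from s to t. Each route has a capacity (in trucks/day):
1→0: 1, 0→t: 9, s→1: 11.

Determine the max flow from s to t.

1

Augment s→1→0→t: bottleneck 1. Total 1.
No augmenting path remains in the residual graph.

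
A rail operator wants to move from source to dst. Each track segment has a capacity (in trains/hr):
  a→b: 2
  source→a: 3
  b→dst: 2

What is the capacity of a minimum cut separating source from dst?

2

Max flow = 2 (via 1 augmenting path).
In the residual at optimum, the set reachable from source is {a, source}.
Cut edges: a→b (cap 2). Sum = 2.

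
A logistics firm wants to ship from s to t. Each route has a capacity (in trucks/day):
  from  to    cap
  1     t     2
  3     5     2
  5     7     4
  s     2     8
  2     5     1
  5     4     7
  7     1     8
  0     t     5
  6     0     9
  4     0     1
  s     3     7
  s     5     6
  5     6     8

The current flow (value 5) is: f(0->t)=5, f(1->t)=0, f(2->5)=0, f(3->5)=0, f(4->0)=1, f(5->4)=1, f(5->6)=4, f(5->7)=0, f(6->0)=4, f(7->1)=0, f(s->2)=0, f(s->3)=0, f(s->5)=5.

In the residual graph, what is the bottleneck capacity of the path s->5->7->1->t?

1

Residual capacities along the path: s->5: 1, 5->7: 4, 7->1: 8, 1->t: 2.
Minimum is 1.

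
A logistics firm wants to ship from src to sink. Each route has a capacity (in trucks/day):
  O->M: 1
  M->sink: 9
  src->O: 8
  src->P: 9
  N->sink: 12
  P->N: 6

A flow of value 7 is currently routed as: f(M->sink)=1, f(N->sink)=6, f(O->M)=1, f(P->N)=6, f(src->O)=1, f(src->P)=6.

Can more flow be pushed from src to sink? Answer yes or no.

Residual reachable from src: {O, P, src}; sink is not reachable.
Saturated cut: P->N, O->M with total capacity 7 = current flow value. Flow is maximum.

No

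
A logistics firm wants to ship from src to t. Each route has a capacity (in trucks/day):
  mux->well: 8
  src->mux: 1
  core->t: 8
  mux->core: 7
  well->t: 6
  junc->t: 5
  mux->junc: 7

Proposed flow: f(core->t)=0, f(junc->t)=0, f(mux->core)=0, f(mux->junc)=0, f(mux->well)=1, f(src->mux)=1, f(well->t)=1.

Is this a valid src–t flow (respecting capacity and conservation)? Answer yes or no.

Yes

Every edge has 0 ≤ f(e) ≤ cap(e).
At each intermediate node, inflow equals outflow.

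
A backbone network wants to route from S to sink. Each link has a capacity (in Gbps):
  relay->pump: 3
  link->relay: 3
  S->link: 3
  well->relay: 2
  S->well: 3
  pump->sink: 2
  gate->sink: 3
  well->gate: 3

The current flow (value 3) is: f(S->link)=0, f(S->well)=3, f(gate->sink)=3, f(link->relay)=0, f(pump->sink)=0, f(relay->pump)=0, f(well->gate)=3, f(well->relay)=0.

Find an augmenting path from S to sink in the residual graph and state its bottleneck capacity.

S->link->relay->pump->sink, bottleneck 2

Residual along S->link->relay->pump->sink: S->link: 3, link->relay: 3, relay->pump: 3, pump->sink: 2.
Bottleneck = min = 2.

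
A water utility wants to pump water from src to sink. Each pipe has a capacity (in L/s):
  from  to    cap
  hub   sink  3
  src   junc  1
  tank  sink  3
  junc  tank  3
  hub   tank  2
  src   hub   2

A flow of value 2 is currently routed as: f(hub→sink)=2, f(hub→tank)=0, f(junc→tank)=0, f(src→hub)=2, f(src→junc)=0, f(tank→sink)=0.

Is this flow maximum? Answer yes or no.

Residual path src→junc→tank→sink has bottleneck 1 > 0.
Pushing 1 along it raises the flow to 3, so the given flow is not maximum.

No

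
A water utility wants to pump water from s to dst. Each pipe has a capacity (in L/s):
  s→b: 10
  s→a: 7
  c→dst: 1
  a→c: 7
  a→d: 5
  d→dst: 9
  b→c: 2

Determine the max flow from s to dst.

6

Augment s→a→d→dst: bottleneck 5. Total 5.
Augment s→a→c→dst: bottleneck 1. Total 6.
No augmenting path remains in the residual graph.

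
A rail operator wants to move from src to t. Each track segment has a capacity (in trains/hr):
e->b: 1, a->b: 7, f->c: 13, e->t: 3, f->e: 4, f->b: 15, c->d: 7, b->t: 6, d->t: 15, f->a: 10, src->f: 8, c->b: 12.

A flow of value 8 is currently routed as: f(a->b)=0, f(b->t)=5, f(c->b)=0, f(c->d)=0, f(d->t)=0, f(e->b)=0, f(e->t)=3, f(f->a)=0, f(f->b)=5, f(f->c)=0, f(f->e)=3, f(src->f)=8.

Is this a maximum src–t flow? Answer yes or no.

Residual reachable from src: {src}; t is not reachable.
Saturated cut: src->f with total capacity 8 = current flow value. Flow is maximum.

Yes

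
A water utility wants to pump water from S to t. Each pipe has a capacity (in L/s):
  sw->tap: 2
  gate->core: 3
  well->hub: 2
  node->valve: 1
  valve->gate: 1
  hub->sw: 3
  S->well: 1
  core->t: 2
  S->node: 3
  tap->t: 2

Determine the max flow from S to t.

Augment S->node->valve->gate->core->t: bottleneck 1. Total 1.
Augment S->well->hub->sw->tap->t: bottleneck 1. Total 2.
No augmenting path remains in the residual graph.

2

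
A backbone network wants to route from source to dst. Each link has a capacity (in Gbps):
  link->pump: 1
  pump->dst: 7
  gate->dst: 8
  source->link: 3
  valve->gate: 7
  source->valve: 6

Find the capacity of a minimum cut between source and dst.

7

Max flow = 7 (via 2 augmenting paths).
In the residual at optimum, the set reachable from source is {link, source}.
Cut edges: link->pump (cap 1), source->valve (cap 6). Sum = 7.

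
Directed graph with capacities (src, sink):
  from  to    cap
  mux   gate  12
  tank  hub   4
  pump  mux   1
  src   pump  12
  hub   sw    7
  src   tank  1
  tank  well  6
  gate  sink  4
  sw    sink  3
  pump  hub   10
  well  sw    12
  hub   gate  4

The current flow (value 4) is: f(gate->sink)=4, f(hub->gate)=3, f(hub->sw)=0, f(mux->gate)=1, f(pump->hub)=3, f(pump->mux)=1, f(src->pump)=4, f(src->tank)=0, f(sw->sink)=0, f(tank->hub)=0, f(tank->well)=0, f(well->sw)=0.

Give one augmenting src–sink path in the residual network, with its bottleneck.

src->pump->hub->sw->sink, bottleneck 3

Residual along src->pump->hub->sw->sink: src->pump: 8, pump->hub: 7, hub->sw: 7, sw->sink: 3.
Bottleneck = min = 3.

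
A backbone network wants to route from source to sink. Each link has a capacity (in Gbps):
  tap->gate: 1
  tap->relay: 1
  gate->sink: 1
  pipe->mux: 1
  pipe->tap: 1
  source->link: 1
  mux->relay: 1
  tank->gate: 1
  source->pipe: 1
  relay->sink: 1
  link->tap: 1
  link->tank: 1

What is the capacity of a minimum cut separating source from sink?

2

Max flow = 2 (via 2 augmenting paths).
In the residual at optimum, the set reachable from source is {source}.
Cut edges: source->pipe (cap 1), source->link (cap 1). Sum = 2.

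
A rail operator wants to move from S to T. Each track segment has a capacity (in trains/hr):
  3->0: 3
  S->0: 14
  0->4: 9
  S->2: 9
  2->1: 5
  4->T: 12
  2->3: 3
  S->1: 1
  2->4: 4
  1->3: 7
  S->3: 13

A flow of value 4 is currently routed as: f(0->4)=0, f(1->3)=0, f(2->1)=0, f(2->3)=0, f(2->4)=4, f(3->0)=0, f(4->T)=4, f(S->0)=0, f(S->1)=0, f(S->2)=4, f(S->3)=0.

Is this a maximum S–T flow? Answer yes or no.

Residual path S->0->4->T has bottleneck 8 > 0.
Pushing 8 along it raises the flow to 12, so the given flow is not maximum.

No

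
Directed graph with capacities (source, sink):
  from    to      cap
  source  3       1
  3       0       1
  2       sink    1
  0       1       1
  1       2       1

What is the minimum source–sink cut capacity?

Max flow = 1 (via 1 augmenting path).
In the residual at optimum, the set reachable from source is {source}.
Cut edges: source->3 (cap 1). Sum = 1.

1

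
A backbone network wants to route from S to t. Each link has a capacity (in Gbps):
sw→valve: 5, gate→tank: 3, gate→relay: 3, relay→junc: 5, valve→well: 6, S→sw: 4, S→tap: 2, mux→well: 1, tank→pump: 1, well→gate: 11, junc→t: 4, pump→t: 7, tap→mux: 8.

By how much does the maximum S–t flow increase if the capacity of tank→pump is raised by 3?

Original max flow = 4.
After raising cap(tank→pump), augmenting paths through that edge carry 1 more unit.
New max flow = 5. Increase = 1.

1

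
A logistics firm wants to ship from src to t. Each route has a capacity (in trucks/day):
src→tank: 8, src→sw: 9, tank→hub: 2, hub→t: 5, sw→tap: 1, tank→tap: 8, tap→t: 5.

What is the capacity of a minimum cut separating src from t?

7

Max flow = 7 (via 2 augmenting paths).
In the residual at optimum, the set reachable from src is {src, sw, tank, tap}.
Cut edges: tank→hub (cap 2), tap→t (cap 5). Sum = 7.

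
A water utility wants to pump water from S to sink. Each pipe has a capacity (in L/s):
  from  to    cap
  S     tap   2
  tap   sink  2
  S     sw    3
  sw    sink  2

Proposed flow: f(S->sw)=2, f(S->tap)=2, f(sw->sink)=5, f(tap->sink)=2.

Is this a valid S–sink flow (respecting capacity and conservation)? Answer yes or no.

No

Capacity violated on sw->sink: flow 5 > capacity 2.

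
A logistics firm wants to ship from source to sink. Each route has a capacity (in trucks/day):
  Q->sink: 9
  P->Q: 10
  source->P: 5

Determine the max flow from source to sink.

5

Augment source->P->Q->sink: bottleneck 5. Total 5.
No augmenting path remains in the residual graph.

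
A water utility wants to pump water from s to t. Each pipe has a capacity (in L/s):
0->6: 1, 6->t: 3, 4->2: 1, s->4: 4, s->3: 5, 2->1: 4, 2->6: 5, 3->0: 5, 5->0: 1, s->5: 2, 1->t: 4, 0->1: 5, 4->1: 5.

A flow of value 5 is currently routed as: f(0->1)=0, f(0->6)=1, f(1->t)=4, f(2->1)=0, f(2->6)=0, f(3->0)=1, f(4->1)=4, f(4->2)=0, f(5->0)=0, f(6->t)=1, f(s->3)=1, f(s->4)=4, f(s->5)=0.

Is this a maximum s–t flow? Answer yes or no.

Residual path s->3->0->1->4->2->6->t has bottleneck 1 > 0.
Pushing 1 along it raises the flow to 6, so the given flow is not maximum.

No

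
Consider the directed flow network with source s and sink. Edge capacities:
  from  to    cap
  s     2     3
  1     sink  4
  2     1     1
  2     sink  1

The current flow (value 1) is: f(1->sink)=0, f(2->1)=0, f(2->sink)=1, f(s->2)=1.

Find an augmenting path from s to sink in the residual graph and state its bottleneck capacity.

Residual along s->2->1->sink: s->2: 2, 2->1: 1, 1->sink: 4.
Bottleneck = min = 1.

s->2->1->sink, bottleneck 1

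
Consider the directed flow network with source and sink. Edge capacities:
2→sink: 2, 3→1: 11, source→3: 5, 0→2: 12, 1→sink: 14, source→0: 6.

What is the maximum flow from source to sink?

7

Augment source→0→2→sink: bottleneck 2. Total 2.
Augment source→3→1→sink: bottleneck 5. Total 7.
No augmenting path remains in the residual graph.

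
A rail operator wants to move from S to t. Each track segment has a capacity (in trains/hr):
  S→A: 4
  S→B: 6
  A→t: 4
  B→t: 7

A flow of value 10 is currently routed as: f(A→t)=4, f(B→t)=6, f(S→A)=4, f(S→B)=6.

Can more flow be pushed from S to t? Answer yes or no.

Residual reachable from S: {S}; t is not reachable.
Saturated cut: S→B, S→A with total capacity 10 = current flow value. Flow is maximum.

No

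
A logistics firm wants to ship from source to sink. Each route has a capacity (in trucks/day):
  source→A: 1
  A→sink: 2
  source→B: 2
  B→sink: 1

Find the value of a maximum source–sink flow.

2

Augment source→B→sink: bottleneck 1. Total 1.
Augment source→A→sink: bottleneck 1. Total 2.
No augmenting path remains in the residual graph.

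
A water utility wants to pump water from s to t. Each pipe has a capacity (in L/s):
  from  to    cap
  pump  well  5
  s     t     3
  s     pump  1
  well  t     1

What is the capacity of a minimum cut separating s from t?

4

Max flow = 4 (via 2 augmenting paths).
In the residual at optimum, the set reachable from s is {s}.
Cut edges: s→pump (cap 1), s→t (cap 3). Sum = 4.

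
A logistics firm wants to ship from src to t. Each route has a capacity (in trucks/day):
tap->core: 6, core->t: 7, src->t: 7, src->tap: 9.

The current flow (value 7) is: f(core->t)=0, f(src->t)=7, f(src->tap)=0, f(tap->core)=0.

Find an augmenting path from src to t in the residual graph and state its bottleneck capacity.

src->tap->core->t, bottleneck 6

Residual along src->tap->core->t: src->tap: 9, tap->core: 6, core->t: 7.
Bottleneck = min = 6.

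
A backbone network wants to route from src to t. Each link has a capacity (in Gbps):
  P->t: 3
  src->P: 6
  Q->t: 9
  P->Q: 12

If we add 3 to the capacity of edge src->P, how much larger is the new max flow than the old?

Original max flow = 6.
After raising cap(src->P), augmenting paths through that edge carry 3 more units.
New max flow = 9. Increase = 3.

3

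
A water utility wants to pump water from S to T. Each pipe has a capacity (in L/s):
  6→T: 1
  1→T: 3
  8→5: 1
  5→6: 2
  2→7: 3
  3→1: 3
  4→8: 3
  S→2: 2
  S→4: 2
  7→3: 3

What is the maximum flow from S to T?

Augment S→4→8→5→6→T: bottleneck 1. Total 1.
Augment S→2→7→3→1→T: bottleneck 2. Total 3.
No augmenting path remains in the residual graph.

3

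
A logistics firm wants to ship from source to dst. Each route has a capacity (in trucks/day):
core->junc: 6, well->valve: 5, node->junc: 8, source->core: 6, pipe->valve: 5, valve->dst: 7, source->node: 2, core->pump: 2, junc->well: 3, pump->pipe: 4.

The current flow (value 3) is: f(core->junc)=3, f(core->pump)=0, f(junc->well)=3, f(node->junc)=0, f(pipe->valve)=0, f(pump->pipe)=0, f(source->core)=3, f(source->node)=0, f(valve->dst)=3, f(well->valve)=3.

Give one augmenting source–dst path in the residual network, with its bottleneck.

source->core->pump->pipe->valve->dst, bottleneck 2

Residual along source->core->pump->pipe->valve->dst: source->core: 3, core->pump: 2, pump->pipe: 4, pipe->valve: 5, valve->dst: 4.
Bottleneck = min = 2.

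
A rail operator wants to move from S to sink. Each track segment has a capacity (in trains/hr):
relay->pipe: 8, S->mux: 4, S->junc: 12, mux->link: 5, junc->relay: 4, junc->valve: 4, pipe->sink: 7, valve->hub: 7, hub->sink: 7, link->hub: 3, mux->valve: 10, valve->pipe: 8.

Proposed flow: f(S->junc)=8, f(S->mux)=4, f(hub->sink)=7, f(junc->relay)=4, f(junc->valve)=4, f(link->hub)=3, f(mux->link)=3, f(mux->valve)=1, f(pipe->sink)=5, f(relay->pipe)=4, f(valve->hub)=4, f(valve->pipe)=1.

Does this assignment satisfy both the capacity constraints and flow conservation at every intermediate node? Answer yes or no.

Every edge has 0 ≤ f(e) ≤ cap(e).
At each intermediate node, inflow equals outflow.

Yes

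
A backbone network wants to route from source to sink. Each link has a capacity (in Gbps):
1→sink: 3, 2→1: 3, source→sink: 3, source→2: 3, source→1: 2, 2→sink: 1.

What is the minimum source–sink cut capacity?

7

Max flow = 7 (via 4 augmenting paths).
In the residual at optimum, the set reachable from source is {1, 2, source}.
Cut edges: source→sink (cap 3), 2→sink (cap 1), 1→sink (cap 3). Sum = 7.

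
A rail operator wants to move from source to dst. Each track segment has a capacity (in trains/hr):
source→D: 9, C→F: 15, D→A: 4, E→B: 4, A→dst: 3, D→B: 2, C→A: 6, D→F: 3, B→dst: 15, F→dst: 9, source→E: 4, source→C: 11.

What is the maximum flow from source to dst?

18

Augment source→D→B→dst: bottleneck 2. Total 2.
Augment source→D→F→dst: bottleneck 3. Total 5.
Augment source→D→A→dst: bottleneck 3. Total 8.
Augment source→C→F→dst: bottleneck 6. Total 14.
Augment source→E→B→dst: bottleneck 4. Total 18.
No augmenting path remains in the residual graph.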